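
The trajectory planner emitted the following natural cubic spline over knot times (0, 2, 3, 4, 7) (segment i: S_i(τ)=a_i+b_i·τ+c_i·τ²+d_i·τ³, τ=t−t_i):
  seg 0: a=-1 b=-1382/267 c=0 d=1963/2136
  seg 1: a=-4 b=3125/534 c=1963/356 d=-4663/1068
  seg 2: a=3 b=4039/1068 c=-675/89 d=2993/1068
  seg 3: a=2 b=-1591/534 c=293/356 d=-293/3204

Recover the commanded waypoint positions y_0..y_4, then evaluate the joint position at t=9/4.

y_0 = S_0(0) = a_0 = -1
y_1 = S_1(0) = a_1 = -4
y_2 = S_2(0) = a_2 = 3
y_3 = S_3(0) = a_3 = 2
y_4 = S_3(3) = -2
t_q=9/4 is in segment 1 (τ=1/4); S_1(τ)=-51505/22784

y_0=-1 y_1=-4 y_2=3 y_3=2 y_4=-2
S(9/4) = -51505/22784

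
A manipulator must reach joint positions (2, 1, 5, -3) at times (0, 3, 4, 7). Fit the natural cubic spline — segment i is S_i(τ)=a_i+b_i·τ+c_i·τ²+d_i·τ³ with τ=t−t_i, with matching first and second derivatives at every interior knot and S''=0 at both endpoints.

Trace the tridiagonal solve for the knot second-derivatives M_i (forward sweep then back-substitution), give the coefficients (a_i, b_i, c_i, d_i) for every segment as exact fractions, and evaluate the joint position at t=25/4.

Δ: Δ0=-1/3, Δ1=4, Δ2=-8/3
row 1: diag=8, rhs=26; c'=1/8, d'=13/4
row 2: denom=8−1·1/8=63/8; d'=(-40−1·13/4)/(63/8)=-346/63
back: M2=-346/63
back: M1=13/4−1/8·-346/63=248/63
M: M0=0, M1=248/63, M2=-346/63, M3=0
seg 0: a=2, c=M0/2=0, d=(M1−M0)/(6·3)=124/567, b=Δ0−h0·(2M0+M1)/6=-145/63
seg 1: a=1, c=M1/2=124/63, d=(M2−M1)/(6·1)=-11/7, b=Δ1−h1·(2M1+M2)/6=227/63
seg 2: a=5, c=M2/2=-173/63, d=(M3−M2)/(6·3)=173/567, b=Δ2−h2·(2M2+M3)/6=178/63
t_q=25/4 → seg 2, τ=9/4; S=5+178/63·τ+-173/63·τ²+173/567·τ³=417/448

  seg 0: a=2 b=-145/63 c=0 d=124/567
  seg 1: a=1 b=227/63 c=124/63 d=-11/7
  seg 2: a=5 b=178/63 c=-173/63 d=173/567
S(25/4) = 417/448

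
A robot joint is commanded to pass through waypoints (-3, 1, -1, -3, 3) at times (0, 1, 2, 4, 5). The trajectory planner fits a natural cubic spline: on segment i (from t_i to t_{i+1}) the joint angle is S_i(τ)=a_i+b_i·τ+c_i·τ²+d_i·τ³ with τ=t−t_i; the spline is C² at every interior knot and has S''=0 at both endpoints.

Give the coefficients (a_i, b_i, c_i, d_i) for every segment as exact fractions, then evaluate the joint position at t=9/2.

  seg 0: a=-3 b=336/61 c=0 d=-92/61
  seg 1: a=1 b=60/61 c=-276/61 d=94/61
  seg 2: a=-1 b=-210/61 c=6/61 d=137/244
  seg 3: a=-3 b=225/61 c=423/122 d=-141/122
S(9/2) = -423/976

Δ: Δ0=4, Δ1=-2, Δ2=-1, Δ3=6
row 1: diag=4, rhs=-36; c'=1/4, d'=-9
row 2: denom=6−1·1/4=23/4; d'=(6−1·-9)/(23/4)=60/23
row 3: denom=6−2·8/23=122/23; d'=(42−2·60/23)/(122/23)=423/61
back: M3=423/61
back: M2=60/23−8/23·423/61=12/61
back: M1=-9−1/4·12/61=-552/61
M: M0=0, M1=-552/61, M2=12/61, M3=423/61, M4=0
seg 0: a=-3, c=M0/2=0, d=(M1−M0)/(6·1)=-92/61, b=Δ0−h0·(2M0+M1)/6=336/61
seg 1: a=1, c=M1/2=-276/61, d=(M2−M1)/(6·1)=94/61, b=Δ1−h1·(2M1+M2)/6=60/61
seg 2: a=-1, c=M2/2=6/61, d=(M3−M2)/(6·2)=137/244, b=Δ2−h2·(2M2+M3)/6=-210/61
seg 3: a=-3, c=M3/2=423/122, d=(M4−M3)/(6·1)=-141/122, b=Δ3−h3·(2M3+M4)/6=225/61
t_q=9/2 → seg 3, τ=1/2; S=-3+225/61·τ+423/122·τ²+-141/122·τ³=-423/976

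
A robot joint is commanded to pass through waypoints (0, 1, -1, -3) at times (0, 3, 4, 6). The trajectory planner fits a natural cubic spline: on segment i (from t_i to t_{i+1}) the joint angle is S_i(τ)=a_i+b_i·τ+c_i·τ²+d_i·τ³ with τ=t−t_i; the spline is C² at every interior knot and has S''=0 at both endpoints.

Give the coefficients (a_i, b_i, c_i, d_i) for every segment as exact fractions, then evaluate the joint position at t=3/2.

Δ: Δ0=1/3, Δ1=-2, Δ2=-1
row 1: diag=8, rhs=-14; c'=1/8, d'=-7/4
row 2: denom=6−1·1/8=47/8; d'=(6−1·-7/4)/(47/8)=62/47
back: M2=62/47
back: M1=-7/4−1/8·62/47=-90/47
M: M0=0, M1=-90/47, M2=62/47, M3=0
seg 0: a=0, c=M0/2=0, d=(M1−M0)/(6·3)=-5/47, b=Δ0−h0·(2M0+M1)/6=182/141
seg 1: a=1, c=M1/2=-45/47, d=(M2−M1)/(6·1)=76/141, b=Δ1−h1·(2M1+M2)/6=-223/141
seg 2: a=-1, c=M2/2=31/47, d=(M3−M2)/(6·2)=-31/282, b=Δ2−h2·(2M2+M3)/6=-265/141
t_q=3/2 → seg 0, τ=3/2; S=0+182/141·τ+0·τ²+-5/47·τ³=593/376

  seg 0: a=0 b=182/141 c=0 d=-5/47
  seg 1: a=1 b=-223/141 c=-45/47 d=76/141
  seg 2: a=-1 b=-265/141 c=31/47 d=-31/282
S(3/2) = 593/376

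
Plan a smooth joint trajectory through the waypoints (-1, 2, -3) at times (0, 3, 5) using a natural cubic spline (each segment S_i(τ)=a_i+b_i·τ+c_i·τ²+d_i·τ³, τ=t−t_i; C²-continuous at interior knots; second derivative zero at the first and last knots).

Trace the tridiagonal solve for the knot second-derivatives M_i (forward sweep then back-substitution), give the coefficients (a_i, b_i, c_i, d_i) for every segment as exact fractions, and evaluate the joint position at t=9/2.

  seg 0: a=-1 b=41/20 c=0 d=-7/60
  seg 1: a=2 b=-11/10 c=-21/20 d=7/40
S(9/2) = -91/64

Δ: Δ0=1, Δ1=-5/2
row 1: diag=10, rhs=-21; c'=1/5, d'=-21/10
back: M1=-21/10
M: M0=0, M1=-21/10, M2=0
seg 0: a=-1, c=M0/2=0, d=(M1−M0)/(6·3)=-7/60, b=Δ0−h0·(2M0+M1)/6=41/20
seg 1: a=2, c=M1/2=-21/20, d=(M2−M1)/(6·2)=7/40, b=Δ1−h1·(2M1+M2)/6=-11/10
t_q=9/2 → seg 1, τ=3/2; S=2+-11/10·τ+-21/20·τ²+7/40·τ³=-91/64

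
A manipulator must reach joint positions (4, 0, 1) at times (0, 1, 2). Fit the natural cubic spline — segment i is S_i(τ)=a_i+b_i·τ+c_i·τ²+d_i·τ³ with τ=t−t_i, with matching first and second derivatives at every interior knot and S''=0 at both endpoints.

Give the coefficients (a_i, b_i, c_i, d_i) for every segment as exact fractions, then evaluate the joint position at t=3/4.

Δ: Δ0=-4, Δ1=1
row 1: diag=4, rhs=30; c'=1/4, d'=15/2
back: M1=15/2
M: M0=0, M1=15/2, M2=0
seg 0: a=4, c=M0/2=0, d=(M1−M0)/(6·1)=5/4, b=Δ0−h0·(2M0+M1)/6=-21/4
seg 1: a=0, c=M1/2=15/4, d=(M2−M1)/(6·1)=-5/4, b=Δ1−h1·(2M1+M2)/6=-3/2
t_q=3/4 → seg 0, τ=3/4; S=4+-21/4·τ+0·τ²+5/4·τ³=151/256

  seg 0: a=4 b=-21/4 c=0 d=5/4
  seg 1: a=0 b=-3/2 c=15/4 d=-5/4
S(3/4) = 151/256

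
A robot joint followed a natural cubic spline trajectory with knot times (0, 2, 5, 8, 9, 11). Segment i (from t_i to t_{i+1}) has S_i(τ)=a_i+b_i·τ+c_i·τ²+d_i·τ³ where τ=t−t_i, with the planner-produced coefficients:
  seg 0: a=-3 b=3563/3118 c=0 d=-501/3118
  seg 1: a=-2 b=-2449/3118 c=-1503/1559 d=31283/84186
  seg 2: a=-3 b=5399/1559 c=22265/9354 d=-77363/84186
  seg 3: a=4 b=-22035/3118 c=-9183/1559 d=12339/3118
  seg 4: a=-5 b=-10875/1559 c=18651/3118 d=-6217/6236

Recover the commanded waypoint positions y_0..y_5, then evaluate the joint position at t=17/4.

y_0=-3 y_1=-2 y_2=-3 y_3=4 y_4=-5 y_5=-3
S(17/4) = -881063/199552

y_0 = S_0(0) = a_0 = -3
y_1 = S_1(0) = a_1 = -2
y_2 = S_2(0) = a_2 = -3
y_3 = S_3(0) = a_3 = 4
y_4 = S_4(0) = a_4 = -5
y_5 = S_4(2) = -3
t_q=17/4 is in segment 1 (τ=9/4); S_1(τ)=-881063/199552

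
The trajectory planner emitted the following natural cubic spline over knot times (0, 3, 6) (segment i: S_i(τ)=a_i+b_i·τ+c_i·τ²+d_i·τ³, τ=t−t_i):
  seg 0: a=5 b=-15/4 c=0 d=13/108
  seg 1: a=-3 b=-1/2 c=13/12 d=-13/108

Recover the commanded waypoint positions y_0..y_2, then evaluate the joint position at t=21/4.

y_0 = S_0(0) = a_0 = 5
y_1 = S_1(0) = a_1 = -3
y_2 = S_1(3) = 2
t_q=21/4 is in segment 1 (τ=9/4); S_1(τ)=-3/256

y_0=5 y_1=-3 y_2=2
S(21/4) = -3/256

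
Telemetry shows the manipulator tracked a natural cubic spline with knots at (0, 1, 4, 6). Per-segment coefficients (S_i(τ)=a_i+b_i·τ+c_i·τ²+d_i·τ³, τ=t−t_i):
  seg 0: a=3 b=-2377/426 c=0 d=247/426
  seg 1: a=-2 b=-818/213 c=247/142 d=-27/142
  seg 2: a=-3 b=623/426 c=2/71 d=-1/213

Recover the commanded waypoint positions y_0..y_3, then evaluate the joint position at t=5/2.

y_0=3 y_1=-2 y_2=-3 y_3=0
S(5/2) = -5099/1136

y_0 = S_0(0) = a_0 = 3
y_1 = S_1(0) = a_1 = -2
y_2 = S_2(0) = a_2 = -3
y_3 = S_2(2) = 0
t_q=5/2 is in segment 1 (τ=3/2); S_1(τ)=-5099/1136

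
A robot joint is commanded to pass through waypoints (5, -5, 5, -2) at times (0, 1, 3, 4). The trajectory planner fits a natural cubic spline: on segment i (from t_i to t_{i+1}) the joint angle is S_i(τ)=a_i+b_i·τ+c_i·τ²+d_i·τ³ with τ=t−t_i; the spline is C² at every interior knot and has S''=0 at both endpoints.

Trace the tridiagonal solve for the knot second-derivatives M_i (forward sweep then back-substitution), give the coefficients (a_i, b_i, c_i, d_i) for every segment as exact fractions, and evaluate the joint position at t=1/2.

Δ: Δ0=-10, Δ1=5, Δ2=-7
row 1: diag=6, rhs=90; c'=1/3, d'=15
row 2: denom=6−2·1/3=16/3; d'=(-72−2·15)/(16/3)=-153/8
back: M2=-153/8
back: M1=15−1/3·-153/8=171/8
M: M0=0, M1=171/8, M2=-153/8, M3=0
seg 0: a=5, c=M0/2=0, d=(M1−M0)/(6·1)=57/16, b=Δ0−h0·(2M0+M1)/6=-217/16
seg 1: a=-5, c=M1/2=171/16, d=(M2−M1)/(6·2)=-27/8, b=Δ1−h1·(2M1+M2)/6=-23/8
seg 2: a=5, c=M2/2=-153/16, d=(M3−M2)/(6·1)=51/16, b=Δ2−h2·(2M2+M3)/6=-5/8
t_q=1/2 → seg 0, τ=1/2; S=5+-217/16·τ+0·τ²+57/16·τ³=-171/128

  seg 0: a=5 b=-217/16 c=0 d=57/16
  seg 1: a=-5 b=-23/8 c=171/16 d=-27/8
  seg 2: a=5 b=-5/8 c=-153/16 d=51/16
S(1/2) = -171/128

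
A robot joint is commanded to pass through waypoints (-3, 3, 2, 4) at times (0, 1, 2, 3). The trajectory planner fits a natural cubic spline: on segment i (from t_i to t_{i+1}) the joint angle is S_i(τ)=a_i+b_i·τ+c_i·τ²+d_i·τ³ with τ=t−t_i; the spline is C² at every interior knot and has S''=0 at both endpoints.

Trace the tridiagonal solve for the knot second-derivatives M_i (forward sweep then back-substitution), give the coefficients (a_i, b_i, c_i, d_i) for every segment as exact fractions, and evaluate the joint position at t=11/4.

  seg 0: a=-3 b=121/15 c=0 d=-31/15
  seg 1: a=3 b=28/15 c=-31/5 d=10/3
  seg 2: a=2 b=-8/15 c=19/5 d=-19/15
S(11/4) = 205/64

Δ: Δ0=6, Δ1=-1, Δ2=2
row 1: diag=4, rhs=-42; c'=1/4, d'=-21/2
row 2: denom=4−1·1/4=15/4; d'=(18−1·-21/2)/(15/4)=38/5
back: M2=38/5
back: M1=-21/2−1/4·38/5=-62/5
M: M0=0, M1=-62/5, M2=38/5, M3=0
seg 0: a=-3, c=M0/2=0, d=(M1−M0)/(6·1)=-31/15, b=Δ0−h0·(2M0+M1)/6=121/15
seg 1: a=3, c=M1/2=-31/5, d=(M2−M1)/(6·1)=10/3, b=Δ1−h1·(2M1+M2)/6=28/15
seg 2: a=2, c=M2/2=19/5, d=(M3−M2)/(6·1)=-19/15, b=Δ2−h2·(2M2+M3)/6=-8/15
t_q=11/4 → seg 2, τ=3/4; S=2+-8/15·τ+19/5·τ²+-19/15·τ³=205/64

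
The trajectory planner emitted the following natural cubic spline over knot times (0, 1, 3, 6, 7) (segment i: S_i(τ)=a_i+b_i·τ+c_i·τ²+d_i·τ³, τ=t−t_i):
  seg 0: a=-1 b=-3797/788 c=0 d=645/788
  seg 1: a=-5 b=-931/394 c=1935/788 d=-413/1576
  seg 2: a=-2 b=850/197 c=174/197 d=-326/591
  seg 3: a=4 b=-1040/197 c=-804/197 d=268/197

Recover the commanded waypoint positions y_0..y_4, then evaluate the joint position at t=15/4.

y_0=-1 y_1=-5 y_2=-2 y_3=4 y_4=-4
S(15/4) = 9457/6304

y_0 = S_0(0) = a_0 = -1
y_1 = S_1(0) = a_1 = -5
y_2 = S_2(0) = a_2 = -2
y_3 = S_3(0) = a_3 = 4
y_4 = S_3(1) = -4
t_q=15/4 is in segment 2 (τ=3/4); S_2(τ)=9457/6304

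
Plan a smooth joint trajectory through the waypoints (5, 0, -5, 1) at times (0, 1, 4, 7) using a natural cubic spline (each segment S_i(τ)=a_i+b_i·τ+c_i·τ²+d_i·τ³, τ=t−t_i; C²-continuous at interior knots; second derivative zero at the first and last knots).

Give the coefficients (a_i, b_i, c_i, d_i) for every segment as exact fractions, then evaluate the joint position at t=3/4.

Δ: Δ0=-5, Δ1=-5/3, Δ2=2
row 1: diag=8, rhs=20; c'=3/8, d'=5/2
row 2: denom=12−3·3/8=87/8; d'=(22−3·5/2)/(87/8)=4/3
back: M2=4/3
back: M1=5/2−3/8·4/3=2
M: M0=0, M1=2, M2=4/3, M3=0
seg 0: a=5, c=M0/2=0, d=(M1−M0)/(6·1)=1/3, b=Δ0−h0·(2M0+M1)/6=-16/3
seg 1: a=0, c=M1/2=1, d=(M2−M1)/(6·3)=-1/27, b=Δ1−h1·(2M1+M2)/6=-13/3
seg 2: a=-5, c=M2/2=2/3, d=(M3−M2)/(6·3)=-2/27, b=Δ2−h2·(2M2+M3)/6=2/3
t_q=3/4 → seg 0, τ=3/4; S=5+-16/3·τ+0·τ²+1/3·τ³=73/64

  seg 0: a=5 b=-16/3 c=0 d=1/3
  seg 1: a=0 b=-13/3 c=1 d=-1/27
  seg 2: a=-5 b=2/3 c=2/3 d=-2/27
S(3/4) = 73/64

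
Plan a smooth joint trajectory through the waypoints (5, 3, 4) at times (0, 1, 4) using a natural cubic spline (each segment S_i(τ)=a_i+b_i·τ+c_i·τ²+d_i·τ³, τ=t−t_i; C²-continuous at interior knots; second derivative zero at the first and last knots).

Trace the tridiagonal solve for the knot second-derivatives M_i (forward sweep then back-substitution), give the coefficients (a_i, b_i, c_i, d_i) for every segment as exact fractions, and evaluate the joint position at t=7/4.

Δ: Δ0=-2, Δ1=1/3
row 1: diag=8, rhs=14; c'=3/8, d'=7/4
back: M1=7/4
M: M0=0, M1=7/4, M2=0
seg 0: a=5, c=M0/2=0, d=(M1−M0)/(6·1)=7/24, b=Δ0−h0·(2M0+M1)/6=-55/24
seg 1: a=3, c=M1/2=7/8, d=(M2−M1)/(6·3)=-7/72, b=Δ1−h1·(2M1+M2)/6=-17/12
t_q=7/4 → seg 1, τ=3/4; S=3+-17/12·τ+7/8·τ²+-7/72·τ³=1223/512

  seg 0: a=5 b=-55/24 c=0 d=7/24
  seg 1: a=3 b=-17/12 c=7/8 d=-7/72
S(7/4) = 1223/512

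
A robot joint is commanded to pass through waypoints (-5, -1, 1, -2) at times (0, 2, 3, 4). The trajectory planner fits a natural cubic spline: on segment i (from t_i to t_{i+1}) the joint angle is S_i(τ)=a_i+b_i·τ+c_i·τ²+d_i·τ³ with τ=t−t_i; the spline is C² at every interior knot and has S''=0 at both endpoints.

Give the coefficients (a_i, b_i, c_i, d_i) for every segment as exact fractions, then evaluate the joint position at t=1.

Δ: Δ0=2, Δ1=2, Δ2=-3
row 1: diag=6, rhs=0; c'=1/6, d'=0
row 2: denom=4−1·1/6=23/6; d'=(-30−1·0)/(23/6)=-180/23
back: M2=-180/23
back: M1=0−1/6·-180/23=30/23
M: M0=0, M1=30/23, M2=-180/23, M3=0
seg 0: a=-5, c=M0/2=0, d=(M1−M0)/(6·2)=5/46, b=Δ0−h0·(2M0+M1)/6=36/23
seg 1: a=-1, c=M1/2=15/23, d=(M2−M1)/(6·1)=-35/23, b=Δ1−h1·(2M1+M2)/6=66/23
seg 2: a=1, c=M2/2=-90/23, d=(M3−M2)/(6·1)=30/23, b=Δ2−h2·(2M2+M3)/6=-9/23
t_q=1 → seg 0, τ=1; S=-5+36/23·τ+0·τ²+5/46·τ³=-153/46

  seg 0: a=-5 b=36/23 c=0 d=5/46
  seg 1: a=-1 b=66/23 c=15/23 d=-35/23
  seg 2: a=1 b=-9/23 c=-90/23 d=30/23
S(1) = -153/46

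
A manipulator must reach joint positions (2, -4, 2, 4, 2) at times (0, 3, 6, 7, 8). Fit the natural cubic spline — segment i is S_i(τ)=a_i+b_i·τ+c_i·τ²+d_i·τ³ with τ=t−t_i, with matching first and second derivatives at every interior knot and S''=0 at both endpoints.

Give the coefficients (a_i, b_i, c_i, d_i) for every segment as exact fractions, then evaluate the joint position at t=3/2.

Δ: Δ0=-2, Δ1=2, Δ2=2, Δ3=-2
row 1: diag=12, rhs=24; c'=1/4, d'=2
row 2: denom=8−3·1/4=29/4; d'=(0−3·2)/(29/4)=-24/29
row 3: denom=4−1·4/29=112/29; d'=(-24−1·-24/29)/(112/29)=-6
back: M3=-6
back: M2=-24/29−4/29·-6=0
back: M1=2−1/4·0=2
M: M0=0, M1=2, M2=0, M3=-6, M4=0
seg 0: a=2, c=M0/2=0, d=(M1−M0)/(6·3)=1/9, b=Δ0−h0·(2M0+M1)/6=-3
seg 1: a=-4, c=M1/2=1, d=(M2−M1)/(6·3)=-1/9, b=Δ1−h1·(2M1+M2)/6=0
seg 2: a=2, c=M2/2=0, d=(M3−M2)/(6·1)=-1, b=Δ2−h2·(2M2+M3)/6=3
seg 3: a=4, c=M3/2=-3, d=(M4−M3)/(6·1)=1, b=Δ3−h3·(2M3+M4)/6=0
t_q=3/2 → seg 0, τ=3/2; S=2+-3·τ+0·τ²+1/9·τ³=-17/8

  seg 0: a=2 b=-3 c=0 d=1/9
  seg 1: a=-4 b=0 c=1 d=-1/9
  seg 2: a=2 b=3 c=0 d=-1
  seg 3: a=4 b=0 c=-3 d=1
S(3/2) = -17/8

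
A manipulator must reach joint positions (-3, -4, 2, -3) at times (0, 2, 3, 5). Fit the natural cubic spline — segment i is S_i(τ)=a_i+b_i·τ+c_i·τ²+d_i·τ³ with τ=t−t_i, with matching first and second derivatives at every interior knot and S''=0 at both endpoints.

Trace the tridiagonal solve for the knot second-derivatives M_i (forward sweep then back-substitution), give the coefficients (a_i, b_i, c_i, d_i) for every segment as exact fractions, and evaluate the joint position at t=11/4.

Δ: Δ0=-1/2, Δ1=6, Δ2=-5/2
row 1: diag=6, rhs=39; c'=1/6, d'=13/2
row 2: denom=6−1·1/6=35/6; d'=(-51−1·13/2)/(35/6)=-69/7
back: M2=-69/7
back: M1=13/2−1/6·-69/7=57/7
M: M0=0, M1=57/7, M2=-69/7, M3=0
seg 0: a=-3, c=M0/2=0, d=(M1−M0)/(6·2)=19/28, b=Δ0−h0·(2M0+M1)/6=-45/14
seg 1: a=-4, c=M1/2=57/14, d=(M2−M1)/(6·1)=-3, b=Δ1−h1·(2M1+M2)/6=69/14
seg 2: a=2, c=M2/2=-69/14, d=(M3−M2)/(6·2)=23/28, b=Δ2−h2·(2M2+M3)/6=57/14
t_q=11/4 → seg 1, τ=3/4; S=-4+69/14·τ+57/14·τ²+-3·τ³=323/448

  seg 0: a=-3 b=-45/14 c=0 d=19/28
  seg 1: a=-4 b=69/14 c=57/14 d=-3
  seg 2: a=2 b=57/14 c=-69/14 d=23/28
S(11/4) = 323/448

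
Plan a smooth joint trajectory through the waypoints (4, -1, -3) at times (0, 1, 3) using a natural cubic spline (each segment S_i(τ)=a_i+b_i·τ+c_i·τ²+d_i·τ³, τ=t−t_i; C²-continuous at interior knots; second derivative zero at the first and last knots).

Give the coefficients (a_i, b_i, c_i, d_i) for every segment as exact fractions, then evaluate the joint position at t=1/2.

  seg 0: a=4 b=-17/3 c=0 d=2/3
  seg 1: a=-1 b=-11/3 c=2 d=-1/3
S(1/2) = 5/4

Δ: Δ0=-5, Δ1=-1
row 1: diag=6, rhs=24; c'=1/3, d'=4
back: M1=4
M: M0=0, M1=4, M2=0
seg 0: a=4, c=M0/2=0, d=(M1−M0)/(6·1)=2/3, b=Δ0−h0·(2M0+M1)/6=-17/3
seg 1: a=-1, c=M1/2=2, d=(M2−M1)/(6·2)=-1/3, b=Δ1−h1·(2M1+M2)/6=-11/3
t_q=1/2 → seg 0, τ=1/2; S=4+-17/3·τ+0·τ²+2/3·τ³=5/4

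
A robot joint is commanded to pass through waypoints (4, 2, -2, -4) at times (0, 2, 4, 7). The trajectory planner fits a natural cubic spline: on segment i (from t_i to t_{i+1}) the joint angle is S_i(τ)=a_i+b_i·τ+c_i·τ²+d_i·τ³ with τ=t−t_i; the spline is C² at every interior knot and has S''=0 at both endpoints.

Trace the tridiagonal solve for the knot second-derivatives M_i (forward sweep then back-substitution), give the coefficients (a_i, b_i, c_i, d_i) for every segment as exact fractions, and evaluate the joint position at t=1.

Δ: Δ0=-1, Δ1=-2, Δ2=-2/3
row 1: diag=8, rhs=-6; c'=1/4, d'=-3/4
row 2: denom=10−2·1/4=19/2; d'=(8−2·-3/4)/(19/2)=1
back: M2=1
back: M1=-3/4−1/4·1=-1
M: M0=0, M1=-1, M2=1, M3=0
seg 0: a=4, c=M0/2=0, d=(M1−M0)/(6·2)=-1/12, b=Δ0−h0·(2M0+M1)/6=-2/3
seg 1: a=2, c=M1/2=-1/2, d=(M2−M1)/(6·2)=1/6, b=Δ1−h1·(2M1+M2)/6=-5/3
seg 2: a=-2, c=M2/2=1/2, d=(M3−M2)/(6·3)=-1/18, b=Δ2−h2·(2M2+M3)/6=-5/3
t_q=1 → seg 0, τ=1; S=4+-2/3·τ+0·τ²+-1/12·τ³=13/4

  seg 0: a=4 b=-2/3 c=0 d=-1/12
  seg 1: a=2 b=-5/3 c=-1/2 d=1/6
  seg 2: a=-2 b=-5/3 c=1/2 d=-1/18
S(1) = 13/4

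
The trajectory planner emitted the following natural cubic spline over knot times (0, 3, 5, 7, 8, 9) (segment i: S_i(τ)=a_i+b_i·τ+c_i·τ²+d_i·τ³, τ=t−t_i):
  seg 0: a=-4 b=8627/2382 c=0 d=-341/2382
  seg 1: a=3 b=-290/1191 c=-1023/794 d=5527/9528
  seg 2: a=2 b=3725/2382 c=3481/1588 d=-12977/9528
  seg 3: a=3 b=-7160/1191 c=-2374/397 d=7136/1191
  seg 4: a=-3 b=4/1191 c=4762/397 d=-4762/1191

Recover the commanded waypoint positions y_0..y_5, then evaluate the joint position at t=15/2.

y_0=-4 y_1=3 y_2=2 y_3=3 y_4=-3 y_5=5
S(15/2) = -597/794

y_0 = S_0(0) = a_0 = -4
y_1 = S_1(0) = a_1 = 3
y_2 = S_2(0) = a_2 = 2
y_3 = S_3(0) = a_3 = 3
y_4 = S_4(0) = a_4 = -3
y_5 = S_4(1) = 5
t_q=15/2 is in segment 3 (τ=1/2); S_3(τ)=-597/794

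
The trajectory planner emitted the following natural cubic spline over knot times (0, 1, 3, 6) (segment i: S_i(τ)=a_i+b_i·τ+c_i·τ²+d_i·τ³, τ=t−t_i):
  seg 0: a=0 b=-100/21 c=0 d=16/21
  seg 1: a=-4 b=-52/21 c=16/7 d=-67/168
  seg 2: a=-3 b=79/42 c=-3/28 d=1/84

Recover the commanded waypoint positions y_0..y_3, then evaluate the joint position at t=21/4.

y_0=0 y_1=-4 y_2=-3 y_3=2
S(21/4) = 1479/1792

y_0 = S_0(0) = a_0 = 0
y_1 = S_1(0) = a_1 = -4
y_2 = S_2(0) = a_2 = -3
y_3 = S_2(3) = 2
t_q=21/4 is in segment 2 (τ=9/4); S_2(τ)=1479/1792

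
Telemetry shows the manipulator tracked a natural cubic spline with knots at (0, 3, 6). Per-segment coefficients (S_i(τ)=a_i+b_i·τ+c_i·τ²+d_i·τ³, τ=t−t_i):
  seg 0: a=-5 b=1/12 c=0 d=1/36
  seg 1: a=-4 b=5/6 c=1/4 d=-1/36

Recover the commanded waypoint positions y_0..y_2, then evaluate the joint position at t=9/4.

y_0=-5 y_1=-4 y_2=0
S(9/4) = -1151/256

y_0 = S_0(0) = a_0 = -5
y_1 = S_1(0) = a_1 = -4
y_2 = S_1(3) = 0
t_q=9/4 is in segment 0 (τ=9/4); S_0(τ)=-1151/256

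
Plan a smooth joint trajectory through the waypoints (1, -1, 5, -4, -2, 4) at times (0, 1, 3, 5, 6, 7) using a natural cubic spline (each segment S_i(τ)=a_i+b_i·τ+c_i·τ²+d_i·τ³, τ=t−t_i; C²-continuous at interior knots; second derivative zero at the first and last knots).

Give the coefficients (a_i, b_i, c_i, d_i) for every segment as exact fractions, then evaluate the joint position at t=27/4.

  seg 0: a=1 b=-3105/916 c=0 d=1273/916
  seg 1: a=-1 b=357/458 c=3819/916 d=-1401/916
  seg 2: a=5 b=-411/458 c=-4587/916 d=2937/1832
  seg 3: a=-4 b=-387/229 c=1056/229 d=-211/229
  seg 4: a=-2 b=1092/229 c=423/229 d=-141/229
S(27/4) = 34525/14656

Δ: Δ0=-2, Δ1=3, Δ2=-9/2, Δ3=2, Δ4=6
row 1: diag=6, rhs=30; c'=1/3, d'=5
row 2: denom=8−2·1/3=22/3; d'=(-45−2·5)/(22/3)=-15/2
row 3: denom=6−2·3/11=60/11; d'=(39−2·-15/2)/(60/11)=99/10
row 4: denom=4−1·11/60=229/60; d'=(24−1·99/10)/(229/60)=846/229
back: M4=846/229
back: M3=99/10−11/60·846/229=2112/229
back: M2=-15/2−3/11·2112/229=-4587/458
back: M1=5−1/3·-4587/458=3819/458
M: M0=0, M1=3819/458, M2=-4587/458, M3=2112/229, M4=846/229, M5=0
seg 0: a=1, c=M0/2=0, d=(M1−M0)/(6·1)=1273/916, b=Δ0−h0·(2M0+M1)/6=-3105/916
seg 1: a=-1, c=M1/2=3819/916, d=(M2−M1)/(6·2)=-1401/916, b=Δ1−h1·(2M1+M2)/6=357/458
seg 2: a=5, c=M2/2=-4587/916, d=(M3−M2)/(6·2)=2937/1832, b=Δ2−h2·(2M2+M3)/6=-411/458
seg 3: a=-4, c=M3/2=1056/229, d=(M4−M3)/(6·1)=-211/229, b=Δ3−h3·(2M3+M4)/6=-387/229
seg 4: a=-2, c=M4/2=423/229, d=(M5−M4)/(6·1)=-141/229, b=Δ4−h4·(2M4+M5)/6=1092/229
t_q=27/4 → seg 4, τ=3/4; S=-2+1092/229·τ+423/229·τ²+-141/229·τ³=34525/14656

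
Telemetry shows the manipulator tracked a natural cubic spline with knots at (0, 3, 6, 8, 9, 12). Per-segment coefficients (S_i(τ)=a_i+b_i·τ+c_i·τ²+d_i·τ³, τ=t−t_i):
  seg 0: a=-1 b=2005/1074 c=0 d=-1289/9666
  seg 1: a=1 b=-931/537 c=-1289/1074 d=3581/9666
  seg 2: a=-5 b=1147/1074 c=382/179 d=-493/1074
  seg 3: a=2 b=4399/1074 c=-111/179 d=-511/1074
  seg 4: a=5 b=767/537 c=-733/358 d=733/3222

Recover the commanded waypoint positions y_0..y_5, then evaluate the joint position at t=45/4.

y_0 = S_0(0) = a_0 = -1
y_1 = S_1(0) = a_1 = 1
y_2 = S_2(0) = a_2 = -5
y_3 = S_3(0) = a_3 = 2
y_4 = S_4(0) = a_4 = 5
y_5 = S_4(3) = -3
t_q=45/4 is in segment 4 (τ=9/4); S_4(τ)=10073/22912

y_0=-1 y_1=1 y_2=-5 y_3=2 y_4=5 y_5=-3
S(45/4) = 10073/22912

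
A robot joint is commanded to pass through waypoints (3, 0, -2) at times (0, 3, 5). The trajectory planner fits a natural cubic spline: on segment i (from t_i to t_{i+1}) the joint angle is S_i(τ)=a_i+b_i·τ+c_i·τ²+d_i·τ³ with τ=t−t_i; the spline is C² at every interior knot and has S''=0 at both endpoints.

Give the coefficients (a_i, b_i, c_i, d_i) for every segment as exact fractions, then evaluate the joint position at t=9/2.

Δ: Δ0=-1, Δ1=-1
row 1: diag=10, rhs=0; c'=1/5, d'=0
back: M1=0
M: M0=0, M1=0, M2=0
seg 0: a=3, c=M0/2=0, d=(M1−M0)/(6·3)=0, b=Δ0−h0·(2M0+M1)/6=-1
seg 1: a=0, c=M1/2=0, d=(M2−M1)/(6·2)=0, b=Δ1−h1·(2M1+M2)/6=-1
t_q=9/2 → seg 1, τ=3/2; S=0+-1·τ+0·τ²+0·τ³=-3/2

  seg 0: a=3 b=-1 c=0 d=0
  seg 1: a=0 b=-1 c=0 d=0
S(9/2) = -3/2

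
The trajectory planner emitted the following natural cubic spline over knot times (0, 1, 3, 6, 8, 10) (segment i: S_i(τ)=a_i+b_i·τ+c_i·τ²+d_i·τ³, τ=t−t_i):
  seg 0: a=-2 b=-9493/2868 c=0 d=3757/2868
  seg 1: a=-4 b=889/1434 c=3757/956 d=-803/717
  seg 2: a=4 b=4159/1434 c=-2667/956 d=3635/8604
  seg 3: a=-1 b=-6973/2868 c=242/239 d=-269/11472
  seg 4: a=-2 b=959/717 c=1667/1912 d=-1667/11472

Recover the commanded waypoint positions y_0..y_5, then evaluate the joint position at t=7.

y_0 = S_0(0) = a_0 = -2
y_1 = S_1(0) = a_1 = -4
y_2 = S_2(0) = a_2 = 4
y_3 = S_3(0) = a_3 = -1
y_4 = S_4(0) = a_4 = -2
y_5 = S_4(2) = 3
t_q=7 is in segment 3 (τ=1); S_3(τ)=-9339/3824

y_0=-2 y_1=-4 y_2=4 y_3=-1 y_4=-2 y_5=3
S(7) = -9339/3824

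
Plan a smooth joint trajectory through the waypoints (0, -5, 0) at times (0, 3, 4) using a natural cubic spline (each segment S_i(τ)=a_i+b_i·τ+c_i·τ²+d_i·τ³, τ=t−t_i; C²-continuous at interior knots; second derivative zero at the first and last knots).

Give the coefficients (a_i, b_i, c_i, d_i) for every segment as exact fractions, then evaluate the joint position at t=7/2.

  seg 0: a=0 b=-25/6 c=0 d=5/18
  seg 1: a=-5 b=10/3 c=5/2 d=-5/6
S(7/2) = -45/16

Δ: Δ0=-5/3, Δ1=5
row 1: diag=8, rhs=40; c'=1/8, d'=5
back: M1=5
M: M0=0, M1=5, M2=0
seg 0: a=0, c=M0/2=0, d=(M1−M0)/(6·3)=5/18, b=Δ0−h0·(2M0+M1)/6=-25/6
seg 1: a=-5, c=M1/2=5/2, d=(M2−M1)/(6·1)=-5/6, b=Δ1−h1·(2M1+M2)/6=10/3
t_q=7/2 → seg 1, τ=1/2; S=-5+10/3·τ+5/2·τ²+-5/6·τ³=-45/16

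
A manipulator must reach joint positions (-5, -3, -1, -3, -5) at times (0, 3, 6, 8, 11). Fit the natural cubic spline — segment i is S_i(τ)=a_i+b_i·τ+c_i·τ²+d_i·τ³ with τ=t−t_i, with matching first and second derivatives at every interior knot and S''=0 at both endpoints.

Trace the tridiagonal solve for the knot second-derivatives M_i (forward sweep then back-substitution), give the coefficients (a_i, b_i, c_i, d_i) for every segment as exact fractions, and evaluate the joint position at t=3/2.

Δ: Δ0=2/3, Δ1=2/3, Δ2=-1, Δ3=-2/3
row 1: diag=12, rhs=0; c'=1/4, d'=0
row 2: denom=10−3·1/4=37/4; d'=(-10−3·0)/(37/4)=-40/37
row 3: denom=10−2·8/37=354/37; d'=(2−2·-40/37)/(354/37)=77/177
back: M3=77/177
back: M2=-40/37−8/37·77/177=-208/177
back: M1=0−1/4·-208/177=52/177
M: M0=0, M1=52/177, M2=-208/177, M3=77/177, M4=0
seg 0: a=-5, c=M0/2=0, d=(M1−M0)/(6·3)=26/1593, b=Δ0−h0·(2M0+M1)/6=92/177
seg 1: a=-3, c=M1/2=26/177, d=(M2−M1)/(6·3)=-130/1593, b=Δ1−h1·(2M1+M2)/6=170/177
seg 2: a=-1, c=M2/2=-104/177, d=(M3−M2)/(6·2)=95/708, b=Δ2−h2·(2M2+M3)/6=-64/177
seg 3: a=-3, c=M3/2=77/354, d=(M4−M3)/(6·3)=-77/3186, b=Δ3−h3·(2M3+M4)/6=-65/59
t_q=3/2 → seg 0, τ=3/2; S=-5+92/177·τ+0·τ²+26/1593·τ³=-983/236

  seg 0: a=-5 b=92/177 c=0 d=26/1593
  seg 1: a=-3 b=170/177 c=26/177 d=-130/1593
  seg 2: a=-1 b=-64/177 c=-104/177 d=95/708
  seg 3: a=-3 b=-65/59 c=77/354 d=-77/3186
S(3/2) = -983/236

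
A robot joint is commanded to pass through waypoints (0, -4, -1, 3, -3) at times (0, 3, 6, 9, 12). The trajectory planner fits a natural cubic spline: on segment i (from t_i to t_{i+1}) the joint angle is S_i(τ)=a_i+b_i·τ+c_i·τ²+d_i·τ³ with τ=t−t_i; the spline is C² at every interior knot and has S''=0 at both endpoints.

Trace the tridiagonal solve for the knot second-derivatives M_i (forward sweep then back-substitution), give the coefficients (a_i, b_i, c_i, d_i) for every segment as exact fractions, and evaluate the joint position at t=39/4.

  seg 0: a=0 b=-15/8 c=0 d=13/216
  seg 1: a=-4 b=-1/4 c=13/24 d=-1/24
  seg 2: a=-1 b=15/8 c=1/6 d=-25/216
  seg 3: a=3 b=-1/4 c=-7/8 d=7/72
S(39/4) = 1209/512

Δ: Δ0=-4/3, Δ1=1, Δ2=4/3, Δ3=-2
row 1: diag=12, rhs=14; c'=1/4, d'=7/6
row 2: denom=12−3·1/4=45/4; d'=(2−3·7/6)/(45/4)=-2/15
row 3: denom=12−3·4/15=56/5; d'=(-20−3·-2/15)/(56/5)=-7/4
back: M3=-7/4
back: M2=-2/15−4/15·-7/4=1/3
back: M1=7/6−1/4·1/3=13/12
M: M0=0, M1=13/12, M2=1/3, M3=-7/4, M4=0
seg 0: a=0, c=M0/2=0, d=(M1−M0)/(6·3)=13/216, b=Δ0−h0·(2M0+M1)/6=-15/8
seg 1: a=-4, c=M1/2=13/24, d=(M2−M1)/(6·3)=-1/24, b=Δ1−h1·(2M1+M2)/6=-1/4
seg 2: a=-1, c=M2/2=1/6, d=(M3−M2)/(6·3)=-25/216, b=Δ2−h2·(2M2+M3)/6=15/8
seg 3: a=3, c=M3/2=-7/8, d=(M4−M3)/(6·3)=7/72, b=Δ3−h3·(2M3+M4)/6=-1/4
t_q=39/4 → seg 3, τ=3/4; S=3+-1/4·τ+-7/8·τ²+7/72·τ³=1209/512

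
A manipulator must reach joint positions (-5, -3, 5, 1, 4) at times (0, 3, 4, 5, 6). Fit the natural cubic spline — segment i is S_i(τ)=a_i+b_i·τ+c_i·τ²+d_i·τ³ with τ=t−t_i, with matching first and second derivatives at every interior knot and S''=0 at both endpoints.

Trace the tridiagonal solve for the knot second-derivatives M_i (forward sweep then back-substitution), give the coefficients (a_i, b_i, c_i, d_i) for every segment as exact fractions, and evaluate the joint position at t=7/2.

  seg 0: a=-5 b=-1253/348 c=0 d=55/116
  seg 1: a=-3 b=1601/174 c=495/116 d=-1903/348
  seg 2: a=5 b=463/348 c=-352/29 d=2369/348
  seg 3: a=1 b=-439/174 c=961/116 d=-961/348
S(7/2) = 1841/928

Δ: Δ0=2/3, Δ1=8, Δ2=-4, Δ3=3
row 1: diag=8, rhs=44; c'=1/8, d'=11/2
row 2: denom=4−1·1/8=31/8; d'=(-72−1·11/2)/(31/8)=-20
row 3: denom=4−1·8/31=116/31; d'=(42−1·-20)/(116/31)=961/58
back: M3=961/58
back: M2=-20−8/31·961/58=-704/29
back: M1=11/2−1/8·-704/29=495/58
M: M0=0, M1=495/58, M2=-704/29, M3=961/58, M4=0
seg 0: a=-5, c=M0/2=0, d=(M1−M0)/(6·3)=55/116, b=Δ0−h0·(2M0+M1)/6=-1253/348
seg 1: a=-3, c=M1/2=495/116, d=(M2−M1)/(6·1)=-1903/348, b=Δ1−h1·(2M1+M2)/6=1601/174
seg 2: a=5, c=M2/2=-352/29, d=(M3−M2)/(6·1)=2369/348, b=Δ2−h2·(2M2+M3)/6=463/348
seg 3: a=1, c=M3/2=961/116, d=(M4−M3)/(6·1)=-961/348, b=Δ3−h3·(2M3+M4)/6=-439/174
t_q=7/2 → seg 1, τ=1/2; S=-3+1601/174·τ+495/116·τ²+-1903/348·τ³=1841/928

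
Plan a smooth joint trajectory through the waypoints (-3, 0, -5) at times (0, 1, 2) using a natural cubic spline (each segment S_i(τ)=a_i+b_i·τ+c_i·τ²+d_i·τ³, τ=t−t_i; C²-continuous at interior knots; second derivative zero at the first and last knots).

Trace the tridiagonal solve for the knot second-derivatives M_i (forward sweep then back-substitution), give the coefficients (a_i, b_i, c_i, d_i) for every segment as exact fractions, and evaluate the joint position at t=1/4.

  seg 0: a=-3 b=5 c=0 d=-2
  seg 1: a=0 b=-1 c=-6 d=2
S(1/4) = -57/32

Δ: Δ0=3, Δ1=-5
row 1: diag=4, rhs=-48; c'=1/4, d'=-12
back: M1=-12
M: M0=0, M1=-12, M2=0
seg 0: a=-3, c=M0/2=0, d=(M1−M0)/(6·1)=-2, b=Δ0−h0·(2M0+M1)/6=5
seg 1: a=0, c=M1/2=-6, d=(M2−M1)/(6·1)=2, b=Δ1−h1·(2M1+M2)/6=-1
t_q=1/4 → seg 0, τ=1/4; S=-3+5·τ+0·τ²+-2·τ³=-57/32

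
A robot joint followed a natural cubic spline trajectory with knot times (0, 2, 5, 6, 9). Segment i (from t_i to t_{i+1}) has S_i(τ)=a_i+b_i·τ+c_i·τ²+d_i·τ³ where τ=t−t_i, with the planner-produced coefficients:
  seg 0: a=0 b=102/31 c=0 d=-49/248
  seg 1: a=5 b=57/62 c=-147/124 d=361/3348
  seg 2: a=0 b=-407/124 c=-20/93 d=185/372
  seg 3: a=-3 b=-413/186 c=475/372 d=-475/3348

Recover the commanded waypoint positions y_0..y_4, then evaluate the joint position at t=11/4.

y_0 = S_0(0) = a_0 = 0
y_1 = S_1(0) = a_1 = 5
y_2 = S_2(0) = a_2 = 0
y_3 = S_3(0) = a_3 = -3
y_4 = S_3(3) = -2
t_q=11/4 is in segment 1 (τ=3/4); S_1(τ)=40221/7936

y_0=0 y_1=5 y_2=0 y_3=-3 y_4=-2
S(11/4) = 40221/7936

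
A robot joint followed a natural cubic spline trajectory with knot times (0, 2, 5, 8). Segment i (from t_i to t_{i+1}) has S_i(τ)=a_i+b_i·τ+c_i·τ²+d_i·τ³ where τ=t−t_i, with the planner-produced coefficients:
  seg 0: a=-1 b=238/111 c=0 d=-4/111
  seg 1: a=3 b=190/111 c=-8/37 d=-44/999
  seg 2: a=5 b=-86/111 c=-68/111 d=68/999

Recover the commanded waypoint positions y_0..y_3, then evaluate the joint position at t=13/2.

y_0 = S_0(0) = a_0 = -1
y_1 = S_1(0) = a_1 = 3
y_2 = S_2(0) = a_2 = 5
y_3 = S_2(3) = -1
t_q=13/2 is in segment 2 (τ=3/2); S_2(τ)=199/74

y_0=-1 y_1=3 y_2=5 y_3=-1
S(13/2) = 199/74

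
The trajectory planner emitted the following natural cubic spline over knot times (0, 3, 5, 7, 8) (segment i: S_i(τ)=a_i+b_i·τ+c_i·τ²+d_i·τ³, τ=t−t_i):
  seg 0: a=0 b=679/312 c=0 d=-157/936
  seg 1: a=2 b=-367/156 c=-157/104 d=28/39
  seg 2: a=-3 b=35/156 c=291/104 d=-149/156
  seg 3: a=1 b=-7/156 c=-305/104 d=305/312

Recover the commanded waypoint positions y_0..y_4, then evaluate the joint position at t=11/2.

y_0=0 y_1=2 y_2=-3 y_3=1 y_4=-1
S(11/2) = -30/13

y_0 = S_0(0) = a_0 = 0
y_1 = S_1(0) = a_1 = 2
y_2 = S_2(0) = a_2 = -3
y_3 = S_3(0) = a_3 = 1
y_4 = S_3(1) = -1
t_q=11/2 is in segment 2 (τ=1/2); S_2(τ)=-30/13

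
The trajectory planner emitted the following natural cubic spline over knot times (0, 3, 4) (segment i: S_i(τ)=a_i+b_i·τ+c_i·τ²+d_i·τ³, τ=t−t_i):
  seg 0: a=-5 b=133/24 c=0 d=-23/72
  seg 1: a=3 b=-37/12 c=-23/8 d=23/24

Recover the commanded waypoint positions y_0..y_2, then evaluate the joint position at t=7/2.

y_0 = S_0(0) = a_0 = -5
y_1 = S_1(0) = a_1 = 3
y_2 = S_1(1) = -2
t_q=7/2 is in segment 1 (τ=1/2); S_1(τ)=55/64

y_0=-5 y_1=3 y_2=-2
S(7/2) = 55/64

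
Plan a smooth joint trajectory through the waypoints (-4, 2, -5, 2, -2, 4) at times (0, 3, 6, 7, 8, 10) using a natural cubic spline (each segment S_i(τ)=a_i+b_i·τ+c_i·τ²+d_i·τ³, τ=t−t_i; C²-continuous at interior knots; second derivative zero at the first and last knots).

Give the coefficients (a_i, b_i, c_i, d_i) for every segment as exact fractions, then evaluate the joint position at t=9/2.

  seg 0: a=-4 b=8761/1929 c=0 d=-4903/17361
  seg 1: a=2 b=-5948/1929 c=-4903/1929 d=16156/17361
  seg 2: a=-5 b=13102/1929 c=3751/643 d=-10852/1929
  seg 3: a=2 b=3052/1929 c=-7101/643 d=10535/1929
  seg 4: a=-2 b=-7949/1929 c=3434/643 d=-1717/1929
S(9/2) = -13383/2572

Δ: Δ0=2, Δ1=-7/3, Δ2=7, Δ3=-4, Δ4=3
row 1: diag=12, rhs=-26; c'=1/4, d'=-13/6
row 2: denom=8−3·1/4=29/4; d'=(56−3·-13/6)/(29/4)=250/29
row 3: denom=4−1·4/29=112/29; d'=(-66−1·250/29)/(112/29)=-541/28
row 4: denom=6−1·29/112=643/112; d'=(42−1·-541/28)/(643/112)=6868/643
back: M4=6868/643
back: M3=-541/28−29/112·6868/643=-14202/643
back: M2=250/29−4/29·-14202/643=7502/643
back: M1=-13/6−1/4·7502/643=-9806/1929
M: M0=0, M1=-9806/1929, M2=7502/643, M3=-14202/643, M4=6868/643, M5=0
seg 0: a=-4, c=M0/2=0, d=(M1−M0)/(6·3)=-4903/17361, b=Δ0−h0·(2M0+M1)/6=8761/1929
seg 1: a=2, c=M1/2=-4903/1929, d=(M2−M1)/(6·3)=16156/17361, b=Δ1−h1·(2M1+M2)/6=-5948/1929
seg 2: a=-5, c=M2/2=3751/643, d=(M3−M2)/(6·1)=-10852/1929, b=Δ2−h2·(2M2+M3)/6=13102/1929
seg 3: a=2, c=M3/2=-7101/643, d=(M4−M3)/(6·1)=10535/1929, b=Δ3−h3·(2M3+M4)/6=3052/1929
seg 4: a=-2, c=M4/2=3434/643, d=(M5−M4)/(6·2)=-1717/1929, b=Δ4−h4·(2M4+M5)/6=-7949/1929
t_q=9/2 → seg 1, τ=3/2; S=2+-5948/1929·τ+-4903/1929·τ²+16156/17361·τ³=-13383/2572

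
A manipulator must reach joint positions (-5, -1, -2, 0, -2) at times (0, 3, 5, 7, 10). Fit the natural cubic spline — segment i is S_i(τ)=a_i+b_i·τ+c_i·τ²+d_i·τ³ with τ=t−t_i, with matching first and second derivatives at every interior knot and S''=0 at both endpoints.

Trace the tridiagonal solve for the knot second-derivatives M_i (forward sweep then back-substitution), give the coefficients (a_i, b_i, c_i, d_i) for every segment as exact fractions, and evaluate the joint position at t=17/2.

Δ: Δ0=4/3, Δ1=-1/2, Δ2=1, Δ3=-2/3
row 1: diag=10, rhs=-11; c'=1/5, d'=-11/10
row 2: denom=8−2·1/5=38/5; d'=(9−2·-11/10)/(38/5)=28/19
row 3: denom=10−2·5/19=180/19; d'=(-10−2·28/19)/(180/19)=-41/30
back: M3=-41/30
back: M2=28/19−5/19·-41/30=11/6
back: M1=-11/10−1/5·11/6=-22/15
M: M0=0, M1=-22/15, M2=11/6, M3=-41/30, M4=0
seg 0: a=-5, c=M0/2=0, d=(M1−M0)/(6·3)=-11/135, b=Δ0−h0·(2M0+M1)/6=31/15
seg 1: a=-1, c=M1/2=-11/15, d=(M2−M1)/(6·2)=11/40, b=Δ1−h1·(2M1+M2)/6=-2/15
seg 2: a=-2, c=M2/2=11/12, d=(M3−M2)/(6·2)=-4/15, b=Δ2−h2·(2M2+M3)/6=7/30
seg 3: a=0, c=M3/2=-41/60, d=(M4−M3)/(6·3)=41/540, b=Δ3−h3·(2M3+M4)/6=7/10
t_q=17/2 → seg 3, τ=3/2; S=0+7/10·τ+-41/60·τ²+41/540·τ³=-37/160

  seg 0: a=-5 b=31/15 c=0 d=-11/135
  seg 1: a=-1 b=-2/15 c=-11/15 d=11/40
  seg 2: a=-2 b=7/30 c=11/12 d=-4/15
  seg 3: a=0 b=7/10 c=-41/60 d=41/540
S(17/2) = -37/160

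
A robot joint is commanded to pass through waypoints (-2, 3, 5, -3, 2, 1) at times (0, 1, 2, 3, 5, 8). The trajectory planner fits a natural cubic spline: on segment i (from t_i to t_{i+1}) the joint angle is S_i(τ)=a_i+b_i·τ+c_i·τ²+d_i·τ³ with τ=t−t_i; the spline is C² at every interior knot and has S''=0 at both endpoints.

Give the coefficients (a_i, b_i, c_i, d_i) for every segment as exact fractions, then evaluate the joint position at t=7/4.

  seg 0: a=-2 b=5957/1200 c=0 d=43/1200
  seg 1: a=3 b=3043/600 c=43/400 d=-763/240
  seg 2: a=5 b=-5101/1200 c=-943/100 d=6817/1200
  seg 3: a=-3 b=-3641/600 c=609/80 d=-1997/1200
  seg 4: a=2 b=2647/600 c=-949/400 d=949/3600
S(7/4) = 141389/25600

Δ: Δ0=5, Δ1=2, Δ2=-8, Δ3=5/2, Δ4=-1/3
row 1: diag=4, rhs=-18; c'=1/4, d'=-9/2
row 2: denom=4−1·1/4=15/4; d'=(-60−1·-9/2)/(15/4)=-74/5
row 3: denom=6−1·4/15=86/15; d'=(63−1·-74/5)/(86/15)=1167/86
row 4: denom=10−2·15/43=400/43; d'=(-17−2·1167/86)/(400/43)=-949/200
back: M4=-949/200
back: M3=1167/86−15/43·-949/200=609/40
back: M2=-74/5−4/15·609/40=-943/50
back: M1=-9/2−1/4·-943/50=43/200
M: M0=0, M1=43/200, M2=-943/50, M3=609/40, M4=-949/200, M5=0
seg 0: a=-2, c=M0/2=0, d=(M1−M0)/(6·1)=43/1200, b=Δ0−h0·(2M0+M1)/6=5957/1200
seg 1: a=3, c=M1/2=43/400, d=(M2−M1)/(6·1)=-763/240, b=Δ1−h1·(2M1+M2)/6=3043/600
seg 2: a=5, c=M2/2=-943/100, d=(M3−M2)/(6·1)=6817/1200, b=Δ2−h2·(2M2+M3)/6=-5101/1200
seg 3: a=-3, c=M3/2=609/80, d=(M4−M3)/(6·2)=-1997/1200, b=Δ3−h3·(2M3+M4)/6=-3641/600
seg 4: a=2, c=M4/2=-949/400, d=(M5−M4)/(6·3)=949/3600, b=Δ4−h4·(2M4+M5)/6=2647/600
t_q=7/4 → seg 1, τ=3/4; S=3+3043/600·τ+43/400·τ²+-763/240·τ³=141389/25600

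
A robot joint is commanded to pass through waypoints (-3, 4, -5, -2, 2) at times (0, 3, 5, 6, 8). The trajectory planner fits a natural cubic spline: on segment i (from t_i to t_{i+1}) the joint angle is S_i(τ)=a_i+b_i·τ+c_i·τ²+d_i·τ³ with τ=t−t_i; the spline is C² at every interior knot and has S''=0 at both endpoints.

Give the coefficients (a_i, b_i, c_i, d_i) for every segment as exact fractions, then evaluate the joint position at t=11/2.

Δ: Δ0=7/3, Δ1=-9/2, Δ2=3, Δ3=2
row 1: diag=10, rhs=-41; c'=1/5, d'=-41/10
row 2: denom=6−2·1/5=28/5; d'=(45−2·-41/10)/(28/5)=19/2
row 3: denom=6−1·5/28=163/28; d'=(-6−1·19/2)/(163/28)=-434/163
back: M3=-434/163
back: M2=19/2−5/28·-434/163=1626/163
back: M1=-41/10−1/5·1626/163=-1987/326
M: M0=0, M1=-1987/326, M2=1626/163, M3=-434/163, M4=0
seg 0: a=-3, c=M0/2=0, d=(M1−M0)/(6·3)=-1987/5868, b=Δ0−h0·(2M0+M1)/6=10525/1956
seg 1: a=4, c=M1/2=-1987/652, d=(M2−M1)/(6·2)=5239/3912, b=Δ1−h1·(2M1+M2)/6=-3679/978
seg 2: a=-5, c=M2/2=813/163, d=(M3−M2)/(6·1)=-1030/489, b=Δ2−h2·(2M2+M3)/6=58/489
seg 3: a=-2, c=M3/2=-217/163, d=(M4−M3)/(6·2)=217/978, b=Δ3−h3·(2M3+M4)/6=1846/489
t_q=11/2 → seg 2, τ=1/2; S=-5+58/489·τ+813/163·τ²+-1030/489·τ³=-645/163

  seg 0: a=-3 b=10525/1956 c=0 d=-1987/5868
  seg 1: a=4 b=-3679/978 c=-1987/652 d=5239/3912
  seg 2: a=-5 b=58/489 c=813/163 d=-1030/489
  seg 3: a=-2 b=1846/489 c=-217/163 d=217/978
S(11/2) = -645/163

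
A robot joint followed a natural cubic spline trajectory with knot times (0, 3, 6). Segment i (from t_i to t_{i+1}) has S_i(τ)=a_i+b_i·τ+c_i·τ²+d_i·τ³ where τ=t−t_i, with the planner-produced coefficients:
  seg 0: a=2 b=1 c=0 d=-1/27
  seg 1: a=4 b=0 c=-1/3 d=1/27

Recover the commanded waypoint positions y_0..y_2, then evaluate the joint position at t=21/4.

y_0 = S_0(0) = a_0 = 2
y_1 = S_1(0) = a_1 = 4
y_2 = S_1(3) = 2
t_q=21/4 is in segment 1 (τ=9/4); S_1(τ)=175/64

y_0=2 y_1=4 y_2=2
S(21/4) = 175/64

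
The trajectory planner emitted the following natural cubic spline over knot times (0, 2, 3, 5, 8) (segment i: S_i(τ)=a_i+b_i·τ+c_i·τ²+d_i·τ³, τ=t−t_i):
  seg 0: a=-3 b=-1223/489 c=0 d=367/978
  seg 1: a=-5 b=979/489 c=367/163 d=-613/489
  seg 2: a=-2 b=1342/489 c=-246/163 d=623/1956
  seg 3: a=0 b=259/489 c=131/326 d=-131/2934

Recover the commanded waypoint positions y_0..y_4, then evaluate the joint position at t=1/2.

y_0 = S_0(0) = a_0 = -3
y_1 = S_1(0) = a_1 = -5
y_2 = S_2(0) = a_2 = -2
y_3 = S_3(0) = a_3 = 0
y_4 = S_3(3) = 4
t_q=1/2 is in segment 0 (τ=1/2); S_0(τ)=-10963/2608

y_0=-3 y_1=-5 y_2=-2 y_3=0 y_4=4
S(1/2) = -10963/2608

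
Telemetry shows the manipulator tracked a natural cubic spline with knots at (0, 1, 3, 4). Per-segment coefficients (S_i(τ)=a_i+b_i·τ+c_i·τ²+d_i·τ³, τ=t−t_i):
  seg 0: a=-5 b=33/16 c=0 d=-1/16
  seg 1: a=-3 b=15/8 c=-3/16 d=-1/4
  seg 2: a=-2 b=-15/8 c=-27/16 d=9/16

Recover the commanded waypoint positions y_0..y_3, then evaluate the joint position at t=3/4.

y_0 = S_0(0) = a_0 = -5
y_1 = S_1(0) = a_1 = -3
y_2 = S_2(0) = a_2 = -2
y_3 = S_2(1) = -5
t_q=3/4 is in segment 0 (τ=3/4); S_0(τ)=-3563/1024

y_0=-5 y_1=-3 y_2=-2 y_3=-5
S(3/4) = -3563/1024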